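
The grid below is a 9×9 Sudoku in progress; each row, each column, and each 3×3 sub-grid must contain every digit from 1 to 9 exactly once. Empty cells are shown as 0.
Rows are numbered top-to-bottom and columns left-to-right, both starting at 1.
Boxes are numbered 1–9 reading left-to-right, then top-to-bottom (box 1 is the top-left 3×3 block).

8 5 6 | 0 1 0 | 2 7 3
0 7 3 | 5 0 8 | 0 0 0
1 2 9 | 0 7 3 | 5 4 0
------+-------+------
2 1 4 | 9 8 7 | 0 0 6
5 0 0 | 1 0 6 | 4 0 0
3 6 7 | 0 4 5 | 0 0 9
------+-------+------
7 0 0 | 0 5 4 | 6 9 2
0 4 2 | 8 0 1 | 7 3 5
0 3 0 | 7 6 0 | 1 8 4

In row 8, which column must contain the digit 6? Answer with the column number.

1

Consider where 6 can go in row 8.
R8C5 is out (column 5 already has a 6).
So the only cell in row 8 that can hold 6 is R8C1.
That is column 1.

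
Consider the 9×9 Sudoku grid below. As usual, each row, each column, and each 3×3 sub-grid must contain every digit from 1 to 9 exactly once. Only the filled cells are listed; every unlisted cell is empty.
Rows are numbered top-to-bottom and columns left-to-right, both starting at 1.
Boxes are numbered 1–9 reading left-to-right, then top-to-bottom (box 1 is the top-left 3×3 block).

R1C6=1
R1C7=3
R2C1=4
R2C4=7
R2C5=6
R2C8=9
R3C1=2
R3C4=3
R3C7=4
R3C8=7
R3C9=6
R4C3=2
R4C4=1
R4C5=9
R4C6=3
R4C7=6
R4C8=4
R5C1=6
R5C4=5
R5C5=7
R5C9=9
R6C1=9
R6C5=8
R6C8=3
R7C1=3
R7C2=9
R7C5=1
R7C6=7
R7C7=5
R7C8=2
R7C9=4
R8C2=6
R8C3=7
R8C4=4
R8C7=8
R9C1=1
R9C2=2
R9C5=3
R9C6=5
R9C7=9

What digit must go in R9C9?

Row 9 already contains {1, 2, 3, 5, 9}.
Column 9 already contains {4, 6, 9}.
Its 3×3 block (box 9) already contains {2, 4, 5, 8, 9}.
The only value from 1–9 not eliminated is 7, so R9C9 = 7.

7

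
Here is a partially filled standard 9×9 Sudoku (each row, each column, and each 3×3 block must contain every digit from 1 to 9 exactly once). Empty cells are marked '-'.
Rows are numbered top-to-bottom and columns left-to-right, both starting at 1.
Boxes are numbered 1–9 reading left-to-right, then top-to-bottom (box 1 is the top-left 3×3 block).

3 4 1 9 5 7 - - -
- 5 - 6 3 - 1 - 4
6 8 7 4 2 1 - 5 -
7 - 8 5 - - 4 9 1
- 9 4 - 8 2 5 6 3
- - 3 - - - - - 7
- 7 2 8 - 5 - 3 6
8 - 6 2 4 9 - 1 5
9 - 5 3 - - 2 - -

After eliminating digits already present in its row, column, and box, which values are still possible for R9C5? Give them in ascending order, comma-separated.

Row 9 already contains {2, 3, 5, 9}.
Column 5 already contains {2, 3, 4, 5, 8}.
Its 3×3 block (box 8) already contains {2, 3, 4, 5, 8, 9}.
Removing those from 1–9 leaves {1, 6, 7} as the candidates for R9C5.

1,6,7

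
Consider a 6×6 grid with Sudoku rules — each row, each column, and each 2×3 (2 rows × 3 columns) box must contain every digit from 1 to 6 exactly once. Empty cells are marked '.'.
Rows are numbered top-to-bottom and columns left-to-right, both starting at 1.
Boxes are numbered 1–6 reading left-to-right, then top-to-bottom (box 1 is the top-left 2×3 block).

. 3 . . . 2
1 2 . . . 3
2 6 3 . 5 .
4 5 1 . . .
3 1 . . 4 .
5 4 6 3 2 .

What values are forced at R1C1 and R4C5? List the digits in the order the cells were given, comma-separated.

For R1C1:
  Row 1 already contains {2, 3}.
  Column 1 already contains {1, 2, 3, 4, 5}.
  Its 2×3 block (box 1) already contains {1, 2, 3}.
  The only value from 1–6 not eliminated is 6, so R1C1 = 6.
For R4C5:
  Consider where 3 can go in row 4.
  R4C4 is out (column 4 already has a 3).
  R4C6 is out (column 6 already has a 3).
  So the only cell in row 4 that can hold 3 is R4C5.
  So R4C5 = 3.

6,3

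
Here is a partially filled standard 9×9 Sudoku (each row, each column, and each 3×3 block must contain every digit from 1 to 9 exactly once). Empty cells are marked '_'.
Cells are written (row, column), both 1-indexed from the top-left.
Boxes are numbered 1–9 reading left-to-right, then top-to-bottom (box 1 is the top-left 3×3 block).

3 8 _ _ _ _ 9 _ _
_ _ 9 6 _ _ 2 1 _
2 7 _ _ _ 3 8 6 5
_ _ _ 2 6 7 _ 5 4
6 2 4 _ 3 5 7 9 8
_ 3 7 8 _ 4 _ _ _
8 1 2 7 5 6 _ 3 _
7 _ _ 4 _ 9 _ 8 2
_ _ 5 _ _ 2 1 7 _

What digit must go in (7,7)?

Row 7 already contains {1, 2, 3, 5, 6, 7, 8}.
Column 7 already contains {1, 2, 7, 8, 9}.
Its 3×3 block (box 9) already contains {1, 2, 3, 7, 8}.
The only value from 1–9 not eliminated is 4, so (7,7) = 4.

4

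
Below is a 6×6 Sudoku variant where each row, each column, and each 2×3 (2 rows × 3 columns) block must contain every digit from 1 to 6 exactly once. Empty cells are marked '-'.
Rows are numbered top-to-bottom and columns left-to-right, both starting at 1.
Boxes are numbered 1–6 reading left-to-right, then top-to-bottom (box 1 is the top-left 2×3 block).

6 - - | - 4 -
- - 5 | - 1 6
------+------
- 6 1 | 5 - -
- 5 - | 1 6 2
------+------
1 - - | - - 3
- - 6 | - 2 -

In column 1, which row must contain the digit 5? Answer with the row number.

6

Consider where 5 can go in column 1.
r2c1 is out (row 2 already has a 5).
r3c1 is out (row 3 already has a 5).
r4c1 is out (row 4 already has a 5).
So the only cell in column 1 that can hold 5 is r6c1.
That is row 6.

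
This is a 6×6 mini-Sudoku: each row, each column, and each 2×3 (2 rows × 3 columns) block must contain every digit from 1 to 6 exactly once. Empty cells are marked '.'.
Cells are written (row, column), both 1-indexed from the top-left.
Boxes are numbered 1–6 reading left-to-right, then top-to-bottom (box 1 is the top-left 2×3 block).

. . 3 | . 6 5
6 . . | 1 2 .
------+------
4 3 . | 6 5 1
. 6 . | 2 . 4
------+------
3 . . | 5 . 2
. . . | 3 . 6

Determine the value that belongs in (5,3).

6

Cell (5,3) itself could take any of {1, 4, 6} by direct elimination.
Consider where 6 can go in box 5.
(5,2) is out (column 2 already has a 6).
(6,1) is out (row 6 already has a 6).
(6,2) is out (row 6 already has a 6).
(6,3) is out (row 6 already has a 6).
So the only cell in box 5 that can hold 6 is (5,3).
Therefore (5,3) = 6.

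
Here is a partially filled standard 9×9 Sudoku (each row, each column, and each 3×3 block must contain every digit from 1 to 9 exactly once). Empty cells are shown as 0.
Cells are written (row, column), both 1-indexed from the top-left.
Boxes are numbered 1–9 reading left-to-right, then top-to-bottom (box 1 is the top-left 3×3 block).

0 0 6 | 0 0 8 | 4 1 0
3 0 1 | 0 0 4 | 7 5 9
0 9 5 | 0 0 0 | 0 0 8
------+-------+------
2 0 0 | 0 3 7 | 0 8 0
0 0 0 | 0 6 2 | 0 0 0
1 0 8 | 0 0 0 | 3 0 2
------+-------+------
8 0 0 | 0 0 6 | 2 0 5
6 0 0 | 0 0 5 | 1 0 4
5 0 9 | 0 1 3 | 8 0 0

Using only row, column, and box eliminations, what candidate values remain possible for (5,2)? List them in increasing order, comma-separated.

Row 5 already contains {2, 6}.
Column 2 already contains {9}.
Its 3×3 block (box 4) already contains {1, 2, 8}.
Removing those from 1–9 leaves {3, 4, 5, 7} as the candidates for (5,2).

3,4,5,7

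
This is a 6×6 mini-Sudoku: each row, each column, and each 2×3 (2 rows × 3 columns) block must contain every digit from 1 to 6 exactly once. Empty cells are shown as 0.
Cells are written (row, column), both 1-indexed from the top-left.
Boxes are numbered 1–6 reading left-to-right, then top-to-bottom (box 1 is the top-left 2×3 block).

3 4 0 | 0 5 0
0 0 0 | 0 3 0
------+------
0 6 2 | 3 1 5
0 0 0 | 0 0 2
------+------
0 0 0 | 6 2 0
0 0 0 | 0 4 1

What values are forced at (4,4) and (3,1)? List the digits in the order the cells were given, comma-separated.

4,4

For (4,4):
  Row 4 already contains {2}.
  Column 4 already contains {3, 6}.
  Its 2×3 block (box 4) already contains {1, 2, 3, 5}.
  The only value from 1–6 not eliminated is 4, so (4,4) = 4.
For (3,1):
  Row 3 already contains {1, 2, 3, 5, 6}.
  Column 1 already contains {3}.
  Its 2×3 block (box 3) already contains {2, 6}.
  The only value from 1–6 not eliminated is 4, so (3,1) = 4.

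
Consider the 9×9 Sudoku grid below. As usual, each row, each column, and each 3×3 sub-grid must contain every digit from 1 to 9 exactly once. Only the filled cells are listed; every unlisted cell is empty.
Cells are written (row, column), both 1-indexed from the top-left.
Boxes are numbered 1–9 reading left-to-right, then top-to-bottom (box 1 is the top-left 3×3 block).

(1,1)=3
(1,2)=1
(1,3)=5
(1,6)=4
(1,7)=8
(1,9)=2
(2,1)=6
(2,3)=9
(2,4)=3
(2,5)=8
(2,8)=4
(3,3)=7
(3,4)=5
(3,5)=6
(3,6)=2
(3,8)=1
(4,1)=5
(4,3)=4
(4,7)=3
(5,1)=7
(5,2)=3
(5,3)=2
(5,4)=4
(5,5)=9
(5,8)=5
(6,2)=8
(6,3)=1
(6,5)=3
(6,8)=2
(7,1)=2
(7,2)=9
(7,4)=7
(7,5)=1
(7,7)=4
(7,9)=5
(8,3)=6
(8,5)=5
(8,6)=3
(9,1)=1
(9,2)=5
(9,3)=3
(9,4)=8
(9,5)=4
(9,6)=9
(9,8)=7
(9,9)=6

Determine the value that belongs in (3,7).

9

Row 3 already contains {1, 2, 5, 6, 7}.
Column 7 already contains {3, 4, 8}.
Its 3×3 block (box 3) already contains {1, 2, 4, 8}.
The only value from 1–9 not eliminated is 9, so (3,7) = 9.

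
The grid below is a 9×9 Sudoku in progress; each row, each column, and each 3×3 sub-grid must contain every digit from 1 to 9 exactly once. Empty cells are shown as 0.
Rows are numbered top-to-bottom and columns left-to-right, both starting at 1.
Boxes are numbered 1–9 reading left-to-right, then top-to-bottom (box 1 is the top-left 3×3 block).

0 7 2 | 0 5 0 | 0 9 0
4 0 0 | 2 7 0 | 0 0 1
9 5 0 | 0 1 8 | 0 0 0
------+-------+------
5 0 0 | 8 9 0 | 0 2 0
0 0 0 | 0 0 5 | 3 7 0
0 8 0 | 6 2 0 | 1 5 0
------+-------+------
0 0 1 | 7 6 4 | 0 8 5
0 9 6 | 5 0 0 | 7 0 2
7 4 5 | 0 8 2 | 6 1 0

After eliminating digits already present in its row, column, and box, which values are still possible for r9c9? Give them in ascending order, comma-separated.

3,9

Row 9 already contains {1, 2, 4, 5, 6, 7, 8}.
Column 9 already contains {1, 2, 5}.
Its 3×3 block (box 9) already contains {1, 2, 5, 6, 7, 8}.
Removing those from 1–9 leaves {3, 9} as the candidates for r9c9.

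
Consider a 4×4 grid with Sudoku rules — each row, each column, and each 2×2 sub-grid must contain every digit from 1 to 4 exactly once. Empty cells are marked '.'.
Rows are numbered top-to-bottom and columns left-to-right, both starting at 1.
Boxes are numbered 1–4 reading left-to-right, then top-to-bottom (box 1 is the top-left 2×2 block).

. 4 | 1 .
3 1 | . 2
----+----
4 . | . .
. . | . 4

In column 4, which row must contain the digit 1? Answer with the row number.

Consider where 1 can go in column 4.
r1c4 is out (row 1 already has a 1).
So the only cell in column 4 that can hold 1 is r3c4.
That is row 3.

3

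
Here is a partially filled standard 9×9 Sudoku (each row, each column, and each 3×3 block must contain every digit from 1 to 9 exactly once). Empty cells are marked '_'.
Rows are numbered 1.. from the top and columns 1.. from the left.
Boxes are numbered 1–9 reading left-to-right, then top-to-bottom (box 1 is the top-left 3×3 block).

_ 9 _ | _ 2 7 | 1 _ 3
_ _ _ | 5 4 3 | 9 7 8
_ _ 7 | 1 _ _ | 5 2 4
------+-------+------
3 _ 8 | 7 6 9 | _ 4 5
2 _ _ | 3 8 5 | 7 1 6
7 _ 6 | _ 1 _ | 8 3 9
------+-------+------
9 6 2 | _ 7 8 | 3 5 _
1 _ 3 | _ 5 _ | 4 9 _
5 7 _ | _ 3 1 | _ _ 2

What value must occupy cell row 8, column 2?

Row 8 already contains {1, 3, 4, 5, 9}.
Column 2 already contains {6, 7, 9}.
Its 3×3 block (box 7) already contains {1, 2, 3, 5, 6, 7, 9}.
The only value from 1–9 not eliminated is 8, so row 8, column 2 = 8.

8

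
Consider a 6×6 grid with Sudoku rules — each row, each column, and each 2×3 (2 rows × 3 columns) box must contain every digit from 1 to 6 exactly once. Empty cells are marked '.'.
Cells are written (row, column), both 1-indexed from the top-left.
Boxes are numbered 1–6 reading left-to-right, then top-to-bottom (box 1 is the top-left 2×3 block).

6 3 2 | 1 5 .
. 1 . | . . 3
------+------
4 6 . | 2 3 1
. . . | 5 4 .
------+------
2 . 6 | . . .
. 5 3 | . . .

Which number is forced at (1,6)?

4

Row 1 already contains {1, 2, 3, 5, 6}.
Column 6 already contains {1, 3}.
Its 2×3 block (box 2) already contains {1, 3, 5}.
The only value from 1–6 not eliminated is 4, so (1,6) = 4.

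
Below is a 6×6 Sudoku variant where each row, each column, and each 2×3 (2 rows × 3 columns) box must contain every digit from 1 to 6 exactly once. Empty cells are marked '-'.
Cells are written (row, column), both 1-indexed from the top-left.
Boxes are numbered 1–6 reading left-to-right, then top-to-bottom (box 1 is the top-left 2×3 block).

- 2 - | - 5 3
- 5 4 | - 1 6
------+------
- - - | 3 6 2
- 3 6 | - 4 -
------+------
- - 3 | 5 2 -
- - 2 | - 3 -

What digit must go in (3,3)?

5

Cell (3,3) itself could take any of {1, 5} by direct elimination.
Consider where 5 can go in column 3.
(1,3) is out (row 1 already has a 5).
So the only cell in column 3 that can hold 5 is (3,3).
Therefore (3,3) = 5.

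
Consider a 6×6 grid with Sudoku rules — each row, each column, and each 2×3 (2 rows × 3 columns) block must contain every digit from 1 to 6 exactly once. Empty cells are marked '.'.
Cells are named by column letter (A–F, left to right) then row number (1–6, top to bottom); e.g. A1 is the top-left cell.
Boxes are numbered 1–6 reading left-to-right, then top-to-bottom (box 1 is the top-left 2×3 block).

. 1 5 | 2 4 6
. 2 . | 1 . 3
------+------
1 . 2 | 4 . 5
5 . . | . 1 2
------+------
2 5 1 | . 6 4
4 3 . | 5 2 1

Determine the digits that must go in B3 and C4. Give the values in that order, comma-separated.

6,3

For B3:
  Row 3 already contains {1, 2, 4, 5}.
  Column B already contains {1, 2, 3, 5}.
  Its 2×3 block (box 3) already contains {1, 2, 5}.
  The only value from 1–6 not eliminated is 6, so B3 = 6.
For C4:
  Consider where 3 can go in column C.
  C2 is out (row 2 already has a 3).
  C6 is out (row 6 already has a 3).
  So the only cell in column C that can hold 3 is C4.
  So C4 = 3.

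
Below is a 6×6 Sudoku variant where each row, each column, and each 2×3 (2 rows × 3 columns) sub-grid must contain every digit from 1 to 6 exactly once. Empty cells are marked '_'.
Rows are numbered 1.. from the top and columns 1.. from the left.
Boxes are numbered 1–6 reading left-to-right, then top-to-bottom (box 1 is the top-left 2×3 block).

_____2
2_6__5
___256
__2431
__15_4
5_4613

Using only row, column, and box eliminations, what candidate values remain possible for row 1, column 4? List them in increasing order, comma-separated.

1,3

Row 1 already contains {2}.
Column 4 already contains {2, 4, 5, 6}.
Its 2×3 block (box 2) already contains {2, 5}.
Removing those from 1–6 leaves {1, 3} as the candidates for row 1, column 4.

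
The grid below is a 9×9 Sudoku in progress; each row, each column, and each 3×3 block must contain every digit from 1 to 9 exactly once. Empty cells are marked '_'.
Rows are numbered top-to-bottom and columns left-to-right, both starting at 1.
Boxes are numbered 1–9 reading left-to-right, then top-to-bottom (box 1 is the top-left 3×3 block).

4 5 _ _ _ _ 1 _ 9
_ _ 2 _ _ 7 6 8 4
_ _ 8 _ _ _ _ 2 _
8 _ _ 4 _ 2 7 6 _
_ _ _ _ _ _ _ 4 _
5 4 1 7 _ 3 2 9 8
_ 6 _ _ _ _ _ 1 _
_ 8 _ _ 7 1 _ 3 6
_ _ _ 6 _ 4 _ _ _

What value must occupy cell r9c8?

5

Cell r9c8 itself could take any of {5, 7} by direct elimination.
Consider where 5 can go in column 8.
r1c8 is out (row 1 already has a 5).
So the only cell in column 8 that can hold 5 is r9c8.
Therefore r9c8 = 5.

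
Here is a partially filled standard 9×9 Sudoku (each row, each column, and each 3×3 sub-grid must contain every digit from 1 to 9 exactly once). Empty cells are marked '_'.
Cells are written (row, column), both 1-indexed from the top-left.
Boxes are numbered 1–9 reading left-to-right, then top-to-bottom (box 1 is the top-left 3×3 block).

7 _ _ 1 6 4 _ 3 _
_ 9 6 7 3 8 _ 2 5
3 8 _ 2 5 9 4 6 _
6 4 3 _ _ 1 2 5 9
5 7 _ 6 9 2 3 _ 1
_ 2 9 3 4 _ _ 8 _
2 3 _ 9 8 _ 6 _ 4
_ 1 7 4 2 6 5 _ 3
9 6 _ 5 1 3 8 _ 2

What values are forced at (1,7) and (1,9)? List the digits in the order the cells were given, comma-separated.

9,8

For (1,7):
  Row 1 already contains {1, 3, 4, 6, 7}.
  Column 7 already contains {2, 3, 4, 5, 6, 8}.
  Its 3×3 block (box 3) already contains {2, 3, 4, 5, 6}.
  The only value from 1–9 not eliminated is 9, so (1,7) = 9.
For (1,9):
  Row 1 already contains {1, 3, 4, 6, 7}.
  Column 9 already contains {1, 2, 3, 4, 5, 9}.
  Its 3×3 block (box 3) already contains {2, 3, 4, 5, 6}.
  The only value from 1–9 not eliminated is 8, so (1,9) = 8.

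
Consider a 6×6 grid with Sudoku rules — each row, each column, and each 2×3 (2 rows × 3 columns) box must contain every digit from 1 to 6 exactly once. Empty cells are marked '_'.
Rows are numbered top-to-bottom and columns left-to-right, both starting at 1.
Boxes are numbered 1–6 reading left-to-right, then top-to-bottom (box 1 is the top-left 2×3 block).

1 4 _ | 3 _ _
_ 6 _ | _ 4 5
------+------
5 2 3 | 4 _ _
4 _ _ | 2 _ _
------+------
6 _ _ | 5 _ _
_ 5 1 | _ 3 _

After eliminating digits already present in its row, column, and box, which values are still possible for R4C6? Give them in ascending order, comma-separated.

Row 4 already contains {2, 4}.
Column 6 already contains {5}.
Its 2×3 block (box 4) already contains {2, 4}.
Removing those from 1–6 leaves {1, 3, 6} as the candidates for R4C6.

1,3,6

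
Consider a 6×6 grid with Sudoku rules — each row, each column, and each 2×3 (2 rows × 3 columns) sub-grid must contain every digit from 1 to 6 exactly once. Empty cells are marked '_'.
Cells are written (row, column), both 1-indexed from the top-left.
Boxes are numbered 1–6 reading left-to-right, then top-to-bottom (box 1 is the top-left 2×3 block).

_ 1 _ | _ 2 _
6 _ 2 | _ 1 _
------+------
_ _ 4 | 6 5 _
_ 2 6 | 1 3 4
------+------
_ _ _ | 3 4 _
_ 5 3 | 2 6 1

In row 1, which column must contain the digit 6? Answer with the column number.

Consider where 6 can go in row 1.
(1,1) is out (column 1 already has a 6).
(1,3) is out (column 3 already has a 6).
(1,4) is out (column 4 already has a 6).
So the only cell in row 1 that can hold 6 is (1,6).
That is column 6.

6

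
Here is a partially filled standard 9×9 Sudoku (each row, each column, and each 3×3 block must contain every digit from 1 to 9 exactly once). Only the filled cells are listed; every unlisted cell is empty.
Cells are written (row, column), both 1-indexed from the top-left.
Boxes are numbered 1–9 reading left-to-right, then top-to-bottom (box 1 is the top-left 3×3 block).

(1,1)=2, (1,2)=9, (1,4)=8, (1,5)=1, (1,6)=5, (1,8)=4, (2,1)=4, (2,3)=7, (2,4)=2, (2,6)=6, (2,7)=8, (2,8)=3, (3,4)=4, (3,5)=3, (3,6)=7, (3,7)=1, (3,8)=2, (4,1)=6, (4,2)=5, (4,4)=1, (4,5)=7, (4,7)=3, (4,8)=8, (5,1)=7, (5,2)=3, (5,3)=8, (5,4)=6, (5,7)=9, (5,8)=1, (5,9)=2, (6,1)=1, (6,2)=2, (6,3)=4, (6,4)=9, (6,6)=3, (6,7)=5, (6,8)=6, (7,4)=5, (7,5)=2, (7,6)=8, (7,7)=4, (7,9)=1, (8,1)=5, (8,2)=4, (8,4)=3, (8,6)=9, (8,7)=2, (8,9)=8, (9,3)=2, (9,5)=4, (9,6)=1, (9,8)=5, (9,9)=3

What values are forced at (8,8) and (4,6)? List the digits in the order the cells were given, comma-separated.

7,2

For (8,8):
  Row 8 already contains {2, 3, 4, 5, 8, 9}.
  Column 8 already contains {1, 2, 3, 4, 5, 6, 8}.
  Its 3×3 block (box 9) already contains {1, 2, 3, 4, 5, 8}.
  The only value from 1–9 not eliminated is 7, so (8,8) = 7.
For (4,6):
  Consider where 2 can go in column 6.
  (5,6) is out (row 5 already has a 2).
  So the only cell in column 6 that can hold 2 is (4,6).
  So (4,6) = 2.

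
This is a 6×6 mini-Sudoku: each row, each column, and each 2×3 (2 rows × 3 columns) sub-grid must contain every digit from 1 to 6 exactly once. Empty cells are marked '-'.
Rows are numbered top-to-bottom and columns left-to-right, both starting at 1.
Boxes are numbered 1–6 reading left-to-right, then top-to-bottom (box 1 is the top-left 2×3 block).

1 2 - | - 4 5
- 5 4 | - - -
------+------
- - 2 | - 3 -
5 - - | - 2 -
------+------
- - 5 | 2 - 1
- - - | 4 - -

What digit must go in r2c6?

Cell r2c6 itself could take any of {2, 3, 6} by direct elimination.
Consider where 2 can go in column 6.
r3c6 is out (row 3 already has a 2).
r4c6 is out (row 4 already has a 2).
r6c6 is out (box 6 already has a 2).
So the only cell in column 6 that can hold 2 is r2c6.
Therefore r2c6 = 2.

2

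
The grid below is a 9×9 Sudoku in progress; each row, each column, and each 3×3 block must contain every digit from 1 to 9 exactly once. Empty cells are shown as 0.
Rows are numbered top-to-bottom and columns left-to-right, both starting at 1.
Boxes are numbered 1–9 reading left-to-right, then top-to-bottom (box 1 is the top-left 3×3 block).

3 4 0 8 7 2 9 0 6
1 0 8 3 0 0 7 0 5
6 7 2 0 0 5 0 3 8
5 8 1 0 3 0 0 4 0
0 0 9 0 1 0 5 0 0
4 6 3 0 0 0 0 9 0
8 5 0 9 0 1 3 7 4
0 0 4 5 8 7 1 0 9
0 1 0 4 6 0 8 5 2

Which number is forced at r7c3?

Row 7 already contains {1, 3, 4, 5, 7, 8, 9}.
Column 3 already contains {1, 2, 3, 4, 8, 9}.
Its 3×3 block (box 7) already contains {1, 4, 5, 8}.
The only value from 1–9 not eliminated is 6, so r7c3 = 6.

6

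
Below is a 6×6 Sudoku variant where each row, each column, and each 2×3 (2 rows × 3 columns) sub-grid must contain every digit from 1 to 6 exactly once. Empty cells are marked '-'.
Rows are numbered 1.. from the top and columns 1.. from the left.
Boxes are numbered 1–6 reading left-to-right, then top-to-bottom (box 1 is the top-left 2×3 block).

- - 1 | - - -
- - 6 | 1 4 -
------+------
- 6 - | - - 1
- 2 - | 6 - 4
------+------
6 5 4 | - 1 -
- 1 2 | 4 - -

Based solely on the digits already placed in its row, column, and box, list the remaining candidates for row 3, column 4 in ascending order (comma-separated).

2,3,5

Row 3 already contains {1, 6}.
Column 4 already contains {1, 4, 6}.
Its 2×3 block (box 4) already contains {1, 4, 6}.
Removing those from 1–6 leaves {2, 3, 5} as the candidates for row 3, column 4.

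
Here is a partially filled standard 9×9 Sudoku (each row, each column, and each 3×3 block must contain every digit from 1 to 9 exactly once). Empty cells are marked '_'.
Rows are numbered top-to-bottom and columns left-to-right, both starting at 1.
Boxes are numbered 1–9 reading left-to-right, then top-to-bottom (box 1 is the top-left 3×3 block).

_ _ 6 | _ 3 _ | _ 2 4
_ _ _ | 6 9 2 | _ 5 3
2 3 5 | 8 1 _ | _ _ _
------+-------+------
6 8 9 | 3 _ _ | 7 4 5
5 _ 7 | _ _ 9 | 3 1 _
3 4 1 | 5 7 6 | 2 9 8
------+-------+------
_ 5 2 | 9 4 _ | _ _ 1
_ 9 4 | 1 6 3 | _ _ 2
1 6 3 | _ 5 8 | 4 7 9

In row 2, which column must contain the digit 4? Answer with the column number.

Consider where 4 can go in row 2.
r2c2 is out (column 2 already has a 4).
r2c3 is out (column 3 already has a 4).
r2c7 is out (column 7 already has a 4).
So the only cell in row 2 that can hold 4 is r2c1.
That is column 1.

1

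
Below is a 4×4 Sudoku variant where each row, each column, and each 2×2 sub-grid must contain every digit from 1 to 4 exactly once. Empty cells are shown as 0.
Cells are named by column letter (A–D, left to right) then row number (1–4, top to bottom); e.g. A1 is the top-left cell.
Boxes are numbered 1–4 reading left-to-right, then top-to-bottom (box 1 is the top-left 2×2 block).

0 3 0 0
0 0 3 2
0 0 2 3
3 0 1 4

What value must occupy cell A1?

2

Cell A1 itself could take any of {1, 2, 4} by direct elimination.
Consider where 2 can go in column A.
A2 is out (row 2 already has a 2).
A3 is out (row 3 already has a 2).
So the only cell in column A that can hold 2 is A1.
Therefore A1 = 2.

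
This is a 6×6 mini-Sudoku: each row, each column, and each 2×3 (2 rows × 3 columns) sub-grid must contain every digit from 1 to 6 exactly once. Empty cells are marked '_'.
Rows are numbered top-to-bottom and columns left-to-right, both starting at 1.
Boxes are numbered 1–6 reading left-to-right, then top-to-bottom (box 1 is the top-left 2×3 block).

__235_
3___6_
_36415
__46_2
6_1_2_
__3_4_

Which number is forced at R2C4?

Cell R2C4 itself could take any of {1, 2} by direct elimination.
Consider where 2 can go in box 2.
R1C6 is out (row 1 already has a 2).
R2C6 is out (column 6 already has a 2).
So the only cell in box 2 that can hold 2 is R2C4.
Therefore R2C4 = 2.

2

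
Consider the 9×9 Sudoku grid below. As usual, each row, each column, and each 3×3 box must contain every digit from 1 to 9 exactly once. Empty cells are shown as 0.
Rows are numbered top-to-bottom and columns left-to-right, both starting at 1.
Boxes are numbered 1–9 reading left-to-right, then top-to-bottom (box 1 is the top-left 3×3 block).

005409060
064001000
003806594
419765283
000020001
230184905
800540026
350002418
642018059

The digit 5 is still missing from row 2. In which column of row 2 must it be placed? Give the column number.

Consider where 5 can go in row 2.
R2C1 is out (box 1 already has a 5).
R2C4 is out (column 4 already has a 5).
R2C7 is out (column 7 already has a 5).
R2C8 is out (column 8 already has a 5).
R2C9 is out (column 9 already has a 5).
So the only cell in row 2 that can hold 5 is R2C5.
That is column 5.

5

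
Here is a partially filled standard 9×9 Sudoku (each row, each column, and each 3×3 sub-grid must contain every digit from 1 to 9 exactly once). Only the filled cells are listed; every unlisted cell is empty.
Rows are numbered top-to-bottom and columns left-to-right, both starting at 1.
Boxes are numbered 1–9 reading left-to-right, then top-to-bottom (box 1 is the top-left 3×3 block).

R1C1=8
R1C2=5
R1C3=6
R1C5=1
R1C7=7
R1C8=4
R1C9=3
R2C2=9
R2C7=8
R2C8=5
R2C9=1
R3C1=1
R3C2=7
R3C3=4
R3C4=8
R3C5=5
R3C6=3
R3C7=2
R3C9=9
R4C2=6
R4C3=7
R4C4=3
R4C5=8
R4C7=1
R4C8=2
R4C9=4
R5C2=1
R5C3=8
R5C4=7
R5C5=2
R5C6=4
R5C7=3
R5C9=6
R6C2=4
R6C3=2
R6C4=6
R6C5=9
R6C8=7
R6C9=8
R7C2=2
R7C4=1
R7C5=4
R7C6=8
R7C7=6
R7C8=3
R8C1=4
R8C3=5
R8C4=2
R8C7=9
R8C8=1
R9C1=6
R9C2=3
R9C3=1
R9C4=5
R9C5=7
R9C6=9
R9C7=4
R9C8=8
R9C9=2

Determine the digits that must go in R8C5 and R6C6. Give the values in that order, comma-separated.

For R8C5:
  Consider where 3 can go in column 5.
  R2C5 is out (box 2 already has a 3).
  So the only cell in column 5 that can hold 3 is R8C5.
  So R8C5 = 3.
For R6C6:
  Consider where 1 can go in column 6.
  R1C6 is out (row 1 already has a 1).
  R2C6 is out (row 2 already has a 1).
  R4C6 is out (row 4 already has a 1).
  R8C6 is out (row 8 already has a 1).
  So the only cell in column 6 that can hold 1 is R6C6.
  So R6C6 = 1.

3,1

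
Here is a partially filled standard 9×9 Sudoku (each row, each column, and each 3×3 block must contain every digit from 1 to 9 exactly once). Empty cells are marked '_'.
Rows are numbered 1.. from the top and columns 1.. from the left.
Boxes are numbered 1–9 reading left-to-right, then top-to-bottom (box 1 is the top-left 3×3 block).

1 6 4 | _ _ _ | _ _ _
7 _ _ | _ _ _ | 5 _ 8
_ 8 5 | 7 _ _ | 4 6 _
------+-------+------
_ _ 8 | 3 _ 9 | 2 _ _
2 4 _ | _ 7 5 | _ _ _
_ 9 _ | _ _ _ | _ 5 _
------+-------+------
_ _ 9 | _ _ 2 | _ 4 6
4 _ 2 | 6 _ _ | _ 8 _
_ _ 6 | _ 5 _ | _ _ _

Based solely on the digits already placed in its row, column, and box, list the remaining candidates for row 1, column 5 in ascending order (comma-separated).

Row 1 already contains {1, 4, 6}.
Column 5 already contains {5, 7}.
Its 3×3 block (box 2) already contains {7}.
Removing those from 1–9 leaves {2, 3, 8, 9} as the candidates for row 1, column 5.

2,3,8,9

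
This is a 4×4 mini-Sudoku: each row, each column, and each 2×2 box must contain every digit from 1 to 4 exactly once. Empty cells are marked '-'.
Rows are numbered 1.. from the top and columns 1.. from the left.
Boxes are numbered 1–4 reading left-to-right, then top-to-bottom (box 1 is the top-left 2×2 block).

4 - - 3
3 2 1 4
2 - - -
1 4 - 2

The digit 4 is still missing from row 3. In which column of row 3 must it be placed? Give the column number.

3

Consider where 4 can go in row 3.
row 3, column 2 is out (column 2 already has a 4).
row 3, column 4 is out (column 4 already has a 4).
So the only cell in row 3 that can hold 4 is row 3, column 3.
That is column 3.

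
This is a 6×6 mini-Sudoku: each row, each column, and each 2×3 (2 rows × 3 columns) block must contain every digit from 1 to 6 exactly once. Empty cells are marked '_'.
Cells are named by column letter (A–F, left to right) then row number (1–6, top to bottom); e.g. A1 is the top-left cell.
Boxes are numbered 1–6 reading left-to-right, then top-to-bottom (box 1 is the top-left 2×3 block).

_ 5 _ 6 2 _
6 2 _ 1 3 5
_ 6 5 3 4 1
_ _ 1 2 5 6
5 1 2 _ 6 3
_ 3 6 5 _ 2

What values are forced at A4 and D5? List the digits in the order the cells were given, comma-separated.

3,4

For A4:
  Consider where 3 can go in box 3.
  A3 is out (row 3 already has a 3).
  B4 is out (column B already has a 3).
  So the only cell in box 3 that can hold 3 is A4.
  So A4 = 3.
For D5:
  Row 5 already contains {1, 2, 3, 5, 6}.
  Column D already contains {1, 2, 3, 5, 6}.
  Its 2×3 block (box 6) already contains {2, 3, 5, 6}.
  The only value from 1–6 not eliminated is 4, so D5 = 4.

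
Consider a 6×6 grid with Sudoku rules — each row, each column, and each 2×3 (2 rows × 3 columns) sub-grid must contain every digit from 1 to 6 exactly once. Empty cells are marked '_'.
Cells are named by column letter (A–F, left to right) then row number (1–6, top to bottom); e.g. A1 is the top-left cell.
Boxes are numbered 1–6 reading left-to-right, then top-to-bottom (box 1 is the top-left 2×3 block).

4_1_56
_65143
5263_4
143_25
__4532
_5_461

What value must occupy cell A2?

Row 2 already contains {1, 3, 4, 5, 6}.
Column A already contains {1, 4, 5}.
Its 2×3 block (box 1) already contains {1, 4, 5, 6}.
The only value from 1–6 not eliminated is 2, so A2 = 2.

2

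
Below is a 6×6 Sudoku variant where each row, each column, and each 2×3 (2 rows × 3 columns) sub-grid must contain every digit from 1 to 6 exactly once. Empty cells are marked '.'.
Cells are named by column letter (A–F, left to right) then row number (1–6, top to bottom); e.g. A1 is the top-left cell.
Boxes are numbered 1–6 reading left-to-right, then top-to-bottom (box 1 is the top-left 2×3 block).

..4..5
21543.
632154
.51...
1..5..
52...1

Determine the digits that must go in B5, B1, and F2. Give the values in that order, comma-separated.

For B5:
  Consider where 4 can go in box 5.
  C5 is out (column C already has a 4).
  C6 is out (column C already has a 4).
  So the only cell in box 5 that can hold 4 is B5.
  So B5 = 4.
For B1:
  Row 1 already contains {4, 5}.
  Column B already contains {1, 2, 3, 5}.
  Its 2×3 block (box 1) already contains {1, 2, 4, 5}.
  The only value from 1–6 not eliminated is 6, so B1 = 6.
For F2:
  Row 2 already contains {1, 2, 3, 4, 5}.
  Column F already contains {1, 4, 5}.
  Its 2×3 block (box 2) already contains {3, 4, 5}.
  The only value from 1–6 not eliminated is 6, so F2 = 6.

4,6,6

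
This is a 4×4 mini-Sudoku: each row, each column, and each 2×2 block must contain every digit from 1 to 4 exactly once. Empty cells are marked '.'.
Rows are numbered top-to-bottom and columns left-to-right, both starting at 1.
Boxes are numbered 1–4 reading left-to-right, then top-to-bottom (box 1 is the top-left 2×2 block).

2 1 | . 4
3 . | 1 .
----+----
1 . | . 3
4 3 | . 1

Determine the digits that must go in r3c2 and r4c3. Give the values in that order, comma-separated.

For r3c2:
  Row 3 already contains {1, 3}.
  Column 2 already contains {1, 3}.
  Its 2×2 block (box 3) already contains {1, 3, 4}.
  The only value from 1–4 not eliminated is 2, so r3c2 = 2.
For r4c3:
  Row 4 already contains {1, 3, 4}.
  Column 3 already contains {1}.
  Its 2×2 block (box 4) already contains {1, 3}.
  The only value from 1–4 not eliminated is 2, so r4c3 = 2.

2,2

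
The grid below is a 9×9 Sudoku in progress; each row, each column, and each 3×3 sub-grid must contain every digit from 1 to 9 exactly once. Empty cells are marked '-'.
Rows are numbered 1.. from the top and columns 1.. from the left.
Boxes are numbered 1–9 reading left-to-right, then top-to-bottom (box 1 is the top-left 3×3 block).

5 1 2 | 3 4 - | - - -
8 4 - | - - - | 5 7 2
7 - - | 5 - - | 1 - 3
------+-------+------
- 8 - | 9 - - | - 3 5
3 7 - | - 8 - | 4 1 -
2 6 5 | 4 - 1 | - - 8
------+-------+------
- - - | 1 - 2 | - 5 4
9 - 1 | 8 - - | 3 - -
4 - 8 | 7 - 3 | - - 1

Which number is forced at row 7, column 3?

Cell row 7, column 3 itself could take any of {3, 6, 7} by direct elimination.
Consider where 7 can go in box 7.
row 7, column 1 is out (column 1 already has a 7).
row 7, column 2 is out (column 2 already has a 7).
row 8, column 2 is out (column 2 already has a 7).
row 9, column 2 is out (row 9 already has a 7).
So the only cell in box 7 that can hold 7 is row 7, column 3.
Therefore row 7, column 3 = 7.

7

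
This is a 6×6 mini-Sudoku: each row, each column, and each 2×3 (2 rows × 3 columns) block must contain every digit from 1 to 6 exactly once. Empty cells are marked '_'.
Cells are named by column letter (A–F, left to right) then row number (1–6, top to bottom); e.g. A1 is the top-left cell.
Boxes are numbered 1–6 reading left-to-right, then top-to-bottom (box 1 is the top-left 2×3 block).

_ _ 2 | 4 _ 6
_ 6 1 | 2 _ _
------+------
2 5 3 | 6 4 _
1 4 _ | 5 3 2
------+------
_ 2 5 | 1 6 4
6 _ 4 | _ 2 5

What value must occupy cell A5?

3

Row 5 already contains {1, 2, 4, 5, 6}.
Column A already contains {1, 2, 6}.
Its 2×3 block (box 5) already contains {2, 4, 5, 6}.
The only value from 1–6 not eliminated is 3, so A5 = 3.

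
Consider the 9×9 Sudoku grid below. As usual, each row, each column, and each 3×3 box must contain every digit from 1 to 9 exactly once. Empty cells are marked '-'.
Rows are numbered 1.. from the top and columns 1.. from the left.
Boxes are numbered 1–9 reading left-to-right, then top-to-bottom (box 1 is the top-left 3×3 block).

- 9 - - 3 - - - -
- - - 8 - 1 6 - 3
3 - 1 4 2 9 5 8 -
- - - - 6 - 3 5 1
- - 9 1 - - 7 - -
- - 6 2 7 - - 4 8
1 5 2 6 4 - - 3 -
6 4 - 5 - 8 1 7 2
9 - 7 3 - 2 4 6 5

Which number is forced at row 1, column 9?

4

Cell row 1, column 9 itself could take any of {4, 7} by direct elimination.
Consider where 4 can go in column 9.
row 3, column 9 is out (row 3 already has a 4).
row 5, column 9 is out (box 6 already has a 4).
row 7, column 9 is out (row 7 already has a 4).
So the only cell in column 9 that can hold 4 is row 1, column 9.
Therefore row 1, column 9 = 4.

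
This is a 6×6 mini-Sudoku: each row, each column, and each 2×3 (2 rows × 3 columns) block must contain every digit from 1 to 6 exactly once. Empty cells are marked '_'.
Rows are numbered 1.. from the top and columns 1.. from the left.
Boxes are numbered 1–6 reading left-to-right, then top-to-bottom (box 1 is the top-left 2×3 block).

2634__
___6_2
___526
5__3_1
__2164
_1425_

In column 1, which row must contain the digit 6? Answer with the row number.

6

Consider where 6 can go in column 1.
row 2, column 1 is out (row 2 already has a 6).
row 3, column 1 is out (row 3 already has a 6).
row 5, column 1 is out (row 5 already has a 6).
So the only cell in column 1 that can hold 6 is row 6, column 1.
That is row 6.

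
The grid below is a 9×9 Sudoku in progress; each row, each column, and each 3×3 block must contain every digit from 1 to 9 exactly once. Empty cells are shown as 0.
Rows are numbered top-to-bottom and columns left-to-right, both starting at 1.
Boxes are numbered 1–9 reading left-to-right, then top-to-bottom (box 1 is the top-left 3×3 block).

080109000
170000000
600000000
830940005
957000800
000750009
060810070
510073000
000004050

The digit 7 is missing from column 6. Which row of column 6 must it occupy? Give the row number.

3

Consider where 7 can go in column 6.
R2C6 is out (row 2 already has a 7).
R4C6 is out (box 5 already has a 7).
R5C6 is out (row 5 already has a 7).
R6C6 is out (row 6 already has a 7).
R7C6 is out (row 7 already has a 7).
So the only cell in column 6 that can hold 7 is R3C6.
That is row 3.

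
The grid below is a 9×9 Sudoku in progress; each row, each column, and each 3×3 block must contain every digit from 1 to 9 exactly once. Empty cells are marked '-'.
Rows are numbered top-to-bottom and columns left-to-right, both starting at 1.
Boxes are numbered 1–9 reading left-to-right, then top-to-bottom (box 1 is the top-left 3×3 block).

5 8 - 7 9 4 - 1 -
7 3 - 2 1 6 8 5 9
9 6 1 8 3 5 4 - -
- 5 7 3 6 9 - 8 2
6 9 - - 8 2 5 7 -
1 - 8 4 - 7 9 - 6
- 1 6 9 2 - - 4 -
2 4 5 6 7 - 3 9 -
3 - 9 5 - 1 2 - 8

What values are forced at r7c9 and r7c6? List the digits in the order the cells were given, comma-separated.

5,3

For r7c9:
  Consider where 5 can go in box 9.
  r7c7 is out (column 7 already has a 5).
  r8c9 is out (row 8 already has a 5).
  r9c8 is out (row 9 already has a 5).
  So the only cell in box 9 that can hold 5 is r7c9.
  So r7c9 = 5.
For r7c6:
  Consider where 3 can go in column 6.
  r8c6 is out (row 8 already has a 3).
  So the only cell in column 6 that can hold 3 is r7c6.
  So r7c6 = 3.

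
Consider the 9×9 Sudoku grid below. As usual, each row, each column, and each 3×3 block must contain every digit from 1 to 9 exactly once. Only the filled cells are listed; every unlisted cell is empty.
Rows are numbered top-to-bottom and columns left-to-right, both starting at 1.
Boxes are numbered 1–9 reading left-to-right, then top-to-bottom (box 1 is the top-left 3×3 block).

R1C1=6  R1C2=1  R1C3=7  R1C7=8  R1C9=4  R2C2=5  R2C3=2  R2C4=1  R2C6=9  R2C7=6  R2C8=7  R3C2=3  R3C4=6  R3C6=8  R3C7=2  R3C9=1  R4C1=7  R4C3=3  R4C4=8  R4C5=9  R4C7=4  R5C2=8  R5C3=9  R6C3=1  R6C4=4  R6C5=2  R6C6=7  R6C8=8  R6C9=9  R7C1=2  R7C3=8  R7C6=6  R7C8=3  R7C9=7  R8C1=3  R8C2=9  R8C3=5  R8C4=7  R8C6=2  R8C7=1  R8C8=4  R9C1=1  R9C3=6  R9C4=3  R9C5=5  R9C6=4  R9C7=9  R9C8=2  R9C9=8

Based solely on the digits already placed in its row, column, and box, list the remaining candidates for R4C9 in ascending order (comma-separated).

2,5,6

Row 4 already contains {3, 4, 7, 8, 9}.
Column 9 already contains {1, 4, 7, 8, 9}.
Its 3×3 block (box 6) already contains {4, 8, 9}.
Removing those from 1–9 leaves {2, 5, 6} as the candidates for R4C9.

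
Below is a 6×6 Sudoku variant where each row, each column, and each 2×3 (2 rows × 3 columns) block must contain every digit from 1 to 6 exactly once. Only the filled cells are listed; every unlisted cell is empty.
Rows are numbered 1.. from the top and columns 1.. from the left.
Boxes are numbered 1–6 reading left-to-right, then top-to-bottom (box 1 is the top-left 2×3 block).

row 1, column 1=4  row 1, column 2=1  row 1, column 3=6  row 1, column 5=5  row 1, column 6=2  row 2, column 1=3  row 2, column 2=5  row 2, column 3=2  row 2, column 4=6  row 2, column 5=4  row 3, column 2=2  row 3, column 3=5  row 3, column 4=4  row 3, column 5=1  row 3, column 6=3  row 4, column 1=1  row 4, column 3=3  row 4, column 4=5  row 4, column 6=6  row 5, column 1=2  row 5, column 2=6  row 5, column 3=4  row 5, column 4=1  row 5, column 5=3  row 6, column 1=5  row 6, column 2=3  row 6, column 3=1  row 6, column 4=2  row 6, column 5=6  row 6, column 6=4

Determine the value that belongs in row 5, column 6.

Row 5 already contains {1, 2, 3, 4, 6}.
Column 6 already contains {2, 3, 4, 6}.
Its 2×3 block (box 6) already contains {1, 2, 3, 4, 6}.
The only value from 1–6 not eliminated is 5, so row 5, column 6 = 5.

5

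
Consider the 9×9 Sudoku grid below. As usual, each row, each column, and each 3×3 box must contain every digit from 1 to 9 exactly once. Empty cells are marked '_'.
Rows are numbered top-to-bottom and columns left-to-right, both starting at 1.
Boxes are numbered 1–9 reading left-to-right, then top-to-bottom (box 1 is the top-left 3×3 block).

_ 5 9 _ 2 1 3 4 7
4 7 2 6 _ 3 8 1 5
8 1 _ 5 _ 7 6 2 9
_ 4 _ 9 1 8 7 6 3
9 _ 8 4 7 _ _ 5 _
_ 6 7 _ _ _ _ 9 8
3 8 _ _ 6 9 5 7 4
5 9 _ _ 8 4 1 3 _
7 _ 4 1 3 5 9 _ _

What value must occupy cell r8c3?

Row 8 already contains {1, 3, 4, 5, 8, 9}.
Column 3 already contains {2, 4, 7, 8, 9}.
Its 3×3 block (box 7) already contains {3, 4, 5, 7, 8, 9}.
The only value from 1–9 not eliminated is 6, so r8c3 = 6.

6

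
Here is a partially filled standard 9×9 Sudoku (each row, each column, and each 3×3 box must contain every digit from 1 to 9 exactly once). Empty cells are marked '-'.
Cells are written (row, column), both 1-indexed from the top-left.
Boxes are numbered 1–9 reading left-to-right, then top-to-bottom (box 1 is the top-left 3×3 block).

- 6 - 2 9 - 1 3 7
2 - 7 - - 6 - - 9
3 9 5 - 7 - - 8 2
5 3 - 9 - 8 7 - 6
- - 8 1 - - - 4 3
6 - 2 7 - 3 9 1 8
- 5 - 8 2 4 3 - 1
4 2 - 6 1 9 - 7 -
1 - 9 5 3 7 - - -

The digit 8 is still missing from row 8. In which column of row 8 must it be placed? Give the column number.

7

Consider where 8 can go in row 8.
(8,3) is out (column 3 already has a 8).
(8,9) is out (column 9 already has a 8).
So the only cell in row 8 that can hold 8 is (8,7).
That is column 7.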